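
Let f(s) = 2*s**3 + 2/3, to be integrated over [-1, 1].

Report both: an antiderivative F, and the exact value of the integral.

Antiderivative: F(s) = (3*s**4 + 4*s - 24)/6; value = 4/3

A first test for any F(s): its s-derivative must equal f(s) identically.
F(s) = (3*s**4 + 4*s - 24)/6 is an antiderivative of f.
Check: d/ds[(3*s**4 + 4*s - 24)/6] = 2*s**3 + 2/3 = f(s).
F(1) = -17/6; F(-1) = -25/6.
Integral = F(1) - F(-1) = 4/3.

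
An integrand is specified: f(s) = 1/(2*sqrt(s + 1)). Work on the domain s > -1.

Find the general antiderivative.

A candidate is checked by its d/ds: the result must match f(s).
Check: d/ds[sqrt(s + 1)] = 1/(2*sqrt(s + 1)) = f(s).

F(s) = sqrt(s + 1) + C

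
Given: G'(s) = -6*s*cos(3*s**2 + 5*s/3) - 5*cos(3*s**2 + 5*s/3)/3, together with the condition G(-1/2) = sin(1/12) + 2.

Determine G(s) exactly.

The substitution u = 3*s**2 + 5*s/3 works: G'(s) is exactly (dG/du)*(du/ds) for that inner function.
A general antiderivative is -sin(3*s**2 + 5*s/3) + C.
The condition gives C = sin(1/12) + 2 - (sin(1/12)) = 2.
So G(s) = 2 - sin(3*s**2 + 5*s/3).
Check: d/ds[2 - sin(3*s**2 + 5*s/3)] = -6*s*cos(3*s**2 + 5*s/3) - 5*cos(3*s**2 + 5*s/3)/3 = G'(s).

G(s) = 2 - sin(3*s**2 + 5*s/3)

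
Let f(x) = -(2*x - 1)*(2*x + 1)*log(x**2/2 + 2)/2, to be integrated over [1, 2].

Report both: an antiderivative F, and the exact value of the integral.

Antiderivative: F(x) = -(12*x**3*log(x**2/2 + 2) - 8*x**3 - 9*x*log(x**2/2 + 2) + 114*x - 228*atan(x/2))/18; value = -13*log(4)/3 - 38*atan(1/2)/3 - 29/9 + log(5/2)/6 + 19*pi/6

Check any antiderivative F(x) by computing F'(x) and comparing it with f(x).
F(x) = -(12*x**3*log(x**2/2 + 2) - 8*x**3 - 9*x*log(x**2/2 + 2) + 114*x - 228*atan(x/2))/18 is an antiderivative of f.
Check: d/dx[-(12*x**3*log(x**2/2 + 2) - 8*x**3 - 9*x*log(x**2/2 + 2) + 114*x - 228*atan(x/2))/18] = -2*x**2*log(x**2/2 + 2) + log(x**2/2 + 2)/2, which equals f(x).
F(2) = -82/9 - 13*log(4)/3 + 19*pi/6; F(1) = -53/9 - log(5/2)/6 + 38*atan(1/2)/3.
Integral = F(2) - F(1) = -13*log(4)/3 - 38*atan(1/2)/3 - 29/9 + log(5/2)/6 + 19*pi/6.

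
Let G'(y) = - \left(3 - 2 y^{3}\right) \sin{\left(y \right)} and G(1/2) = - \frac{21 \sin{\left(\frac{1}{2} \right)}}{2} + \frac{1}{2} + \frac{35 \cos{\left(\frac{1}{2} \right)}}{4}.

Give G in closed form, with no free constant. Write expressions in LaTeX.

Whatever form G(y) takes, its d/dy must return the stated G'(y).
A general antiderivative is - 2 y^{3} \cos{\left(y \right)} + 6 y^{2} \sin{\left(y \right)} + 12 y \cos{\left(y \right)} - 12 \sin{\left(y \right)} + 3 \cos{\left(y \right)} + C.
The condition gives C = - \frac{21 \sin{\left(\frac{1}{2} \right)}}{2} + \frac{1}{2} + \frac{35 \cos{\left(\frac{1}{2} \right)}}{4} - (- \frac{21 \sin{\left(\frac{1}{2} \right)}}{2} + \frac{35 \cos{\left(\frac{1}{2} \right)}}{4}) = \frac{1}{2}.
So G(y) = \frac{- 4 y^{3} \cos{\left(y \right)} + 12 y^{2} \sin{\left(y \right)} + 24 y \cos{\left(y \right)} - 24 \sin{\left(y \right)} + 6 \cos{\left(y \right)} + 1}{2}.
Check: d/dy[\frac{- 4 y^{3} \cos{\left(y \right)} + 12 y^{2} \sin{\left(y \right)} + 24 y \cos{\left(y \right)} - 24 \sin{\left(y \right)} + 6 \cos{\left(y \right)} + 1}{2}] = 2 y^{3} \sin{\left(y \right)} - 3 \sin{\left(y \right)}, which equals G'(y).

G(y) = \frac{- 4 y^{3} \cos{\left(y \right)} + 12 y^{2} \sin{\left(y \right)} + 24 y \cos{\left(y \right)} - 24 \sin{\left(y \right)} + 6 \cos{\left(y \right)} + 1}{2}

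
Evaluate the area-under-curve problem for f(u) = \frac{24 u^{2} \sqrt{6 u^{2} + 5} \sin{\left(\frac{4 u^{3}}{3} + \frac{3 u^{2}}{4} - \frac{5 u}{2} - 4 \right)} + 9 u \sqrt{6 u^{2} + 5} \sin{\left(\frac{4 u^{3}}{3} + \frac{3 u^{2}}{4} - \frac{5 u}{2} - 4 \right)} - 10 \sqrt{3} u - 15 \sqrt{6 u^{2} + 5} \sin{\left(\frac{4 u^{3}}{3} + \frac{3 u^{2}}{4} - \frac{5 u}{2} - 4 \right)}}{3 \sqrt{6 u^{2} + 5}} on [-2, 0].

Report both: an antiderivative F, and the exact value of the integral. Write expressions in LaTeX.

Antiderivative: F(u) = - \frac{5 \sqrt{2 u^{2} + \frac{5}{3}}}{3} - 2 \cos{\left(\frac{4 u^{3}}{3} + \frac{3 u^{2}}{4} - \frac{5 u}{2} - 4 \right)}; value = - \frac{5 \sqrt{15}}{9} - 2 \cos{\left(4 \right)} + 2 \cos{\left(\frac{20}{3} \right)} + \frac{5 \sqrt{87}}{9}

For F(u) to be correct the identity F'(u) - f(u) = 0 must hold.
F(u) = - \frac{5 \sqrt{2 u^{2} + \frac{5}{3}}}{3} - 2 \cos{\left(\frac{4 u^{3}}{3} + \frac{3 u^{2}}{4} - \frac{5 u}{2} - 4 \right)} is an antiderivative of f.
Check: d/du[- \frac{5 \sqrt{2 u^{2} + \frac{5}{3}}}{3} - 2 \cos{\left(\frac{4 u^{3}}{3} + \frac{3 u^{2}}{4} - \frac{5 u}{2} - 4 \right)}] = \frac{24 u^{2} \sqrt{6 u^{2} + 5} \sin{\left(\frac{4 u^{3}}{3} + \frac{3 u^{2}}{4} - \frac{5 u}{2} - 4 \right)} + 9 u \sqrt{6 u^{2} + 5} \sin{\left(\frac{4 u^{3}}{3} + \frac{3 u^{2}}{4} - \frac{5 u}{2} - 4 \right)} - 10 \sqrt{3} u - 15 \sqrt{6 u^{2} + 5} \sin{\left(\frac{4 u^{3}}{3} + \frac{3 u^{2}}{4} - \frac{5 u}{2} - 4 \right)}}{3 \sqrt{6 u^{2} + 5}} = f(u).
F(0) = - \frac{5 \sqrt{15}}{9} - 2 \cos{\left(4 \right)}; F(-2) = - \frac{5 \sqrt{87}}{9} - 2 \cos{\left(\frac{20}{3} \right)}.
Integral = F(0) - F(-2) = - \frac{5 \sqrt{15}}{9} - 2 \cos{\left(4 \right)} + 2 \cos{\left(\frac{20}{3} \right)} + \frac{5 \sqrt{87}}{9}.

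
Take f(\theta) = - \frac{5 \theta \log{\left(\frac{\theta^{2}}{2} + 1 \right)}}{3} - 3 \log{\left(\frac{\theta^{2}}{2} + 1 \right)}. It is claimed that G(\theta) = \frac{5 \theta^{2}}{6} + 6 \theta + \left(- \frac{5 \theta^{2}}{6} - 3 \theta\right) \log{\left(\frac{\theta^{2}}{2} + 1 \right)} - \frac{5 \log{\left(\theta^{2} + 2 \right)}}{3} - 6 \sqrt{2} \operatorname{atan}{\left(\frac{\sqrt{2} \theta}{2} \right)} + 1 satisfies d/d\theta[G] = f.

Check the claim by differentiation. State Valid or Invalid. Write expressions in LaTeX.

Valid: G'(\theta) = f(\theta).

d/d\theta[G] = - \frac{5 \theta \log{\left(\frac{\theta^{2}}{2} + 1 \right)}}{3} - 3 \log{\left(\frac{\theta^{2}}{2} + 1 \right)}
This equals f(\theta) exactly, so the claim holds.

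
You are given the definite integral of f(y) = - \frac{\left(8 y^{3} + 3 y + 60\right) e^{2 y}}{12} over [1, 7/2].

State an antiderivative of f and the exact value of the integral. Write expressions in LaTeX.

Recognize the product-rule pattern: f = u'v + uv' with u = - \frac{y^{3}}{3} + \frac{y^{2}}{2} - \frac{5 y}{8} - \frac{35}{16}, v = e^{2 y}, so integration by parts undoes it.
F(y) = - \frac{y^{3} e^{2 y}}{3} + \frac{y^{2} e^{2 y}}{2} - \frac{5 y e^{2 y}}{8} - \frac{35 e^{2 y}}{16} is an antiderivative of f.
Check: d/dy[- \frac{y^{3} e^{2 y}}{3} + \frac{y^{2} e^{2 y}}{2} - \frac{5 y e^{2 y}}{8} - \frac{35 e^{2 y}}{16}] = - \frac{2 y^{3} e^{2 y}}{3} - \frac{y e^{2 y}}{4} - 5 e^{2 y}, which equals f(y).
F(7/2) = - \frac{301 e^{7}}{24}; F(1) = - \frac{127 e^{2}}{48}.
Integral = F(7/2) - F(1) = - \frac{301 e^{7}}{24} + \frac{127 e^{2}}{48}.

Antiderivative: F(y) = - \frac{y^{3} e^{2 y}}{3} + \frac{y^{2} e^{2 y}}{2} - \frac{5 y e^{2 y}}{8} - \frac{35 e^{2 y}}{16}; value = - \frac{301 e^{7}}{24} + \frac{127 e^{2}}{48}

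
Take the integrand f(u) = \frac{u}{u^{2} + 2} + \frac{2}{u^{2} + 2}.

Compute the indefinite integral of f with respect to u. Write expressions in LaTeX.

F(u) = \frac{\log{\left(u^{2} + 2 \right)}}{2} + \sqrt{2} \operatorname{atan}{\left(\frac{\sqrt{2} u}{2} \right)} + C

Integrate term by term and add the pieces.
Check: d/du[\frac{\log{\left(u^{2} + 2 \right)}}{2} + \sqrt{2} \operatorname{atan}{\left(\frac{\sqrt{2} u}{2} \right)}] = \frac{u + 2}{u^{2} + 2}, which equals f(u).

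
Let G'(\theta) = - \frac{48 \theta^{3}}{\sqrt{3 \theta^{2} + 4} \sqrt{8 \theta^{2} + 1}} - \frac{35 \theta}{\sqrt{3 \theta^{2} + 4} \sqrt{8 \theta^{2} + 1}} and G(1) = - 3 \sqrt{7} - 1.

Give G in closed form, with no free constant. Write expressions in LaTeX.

G(\theta) = - 2 \sqrt{\frac{3 \theta^{2}}{2} + 2} \sqrt{4 \theta^{2} + \frac{1}{2}} - 1

G'(\theta) has the shape u'v + uv' for u = - 2 \sqrt{4 \theta^{2} + \frac{1}{2}} and v = \sqrt{\frac{3 \theta^{2}}{2} + 2} — it is the derivative of the product u*v.
A general antiderivative is - 2 \sqrt{\frac{3 \theta^{2}}{2} + 2} \sqrt{4 \theta^{2} + \frac{1}{2}} + C.
The condition gives C = - 3 \sqrt{7} - 1 - (- 3 \sqrt{7}) = -1.
So G(\theta) = - 2 \sqrt{\frac{3 \theta^{2}}{2} + 2} \sqrt{4 \theta^{2} + \frac{1}{2}} - 1.
Check: d/d\theta[- 2 \sqrt{\frac{3 \theta^{2}}{2} + 2} \sqrt{4 \theta^{2} + \frac{1}{2}} - 1] = \frac{- 48 \theta^{3} - 35 \theta}{\sqrt{3 \theta^{2} + 4} \sqrt{8 \theta^{2} + 1}}, which equals G'(\theta).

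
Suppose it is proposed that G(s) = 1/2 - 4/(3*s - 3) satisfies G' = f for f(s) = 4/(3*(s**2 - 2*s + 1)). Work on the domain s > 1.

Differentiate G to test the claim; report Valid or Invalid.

Valid - the claim checks out under differentiation.

d/ds[G] = 4/(3*s**2 - 6*s + 3)
This equals f(s) exactly, so the claim holds.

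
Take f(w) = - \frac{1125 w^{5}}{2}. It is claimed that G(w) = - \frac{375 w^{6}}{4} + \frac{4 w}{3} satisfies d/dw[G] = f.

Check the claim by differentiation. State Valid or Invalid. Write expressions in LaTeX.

d/dw[G] = \frac{4}{3} - \frac{1125 w^{5}}{2}
d/dw[G] - f(w) = \frac{4}{3} != 0.

Invalid: d/dw[G] - f = \frac{4}{3}, which is not 0.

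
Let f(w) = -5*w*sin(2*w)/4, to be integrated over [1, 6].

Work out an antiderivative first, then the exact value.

Antiderivative: F(w) = 5*w*cos(2*w)/8 - 5*sin(2*w)/16; value = -5*sin(12)/16 - 5*cos(2)/8 + 5*sin(2)/16 + 15*cos(12)/4

Any candidate F(w) must reproduce f(w) exactly when differentiated.
F(w) = 5*w*cos(2*w)/8 - 5*sin(2*w)/16 is an antiderivative of f.
Check: d/dw[5*w*cos(2*w)/8 - 5*sin(2*w)/16] = -5*w*sin(2*w)/4 = f(w).
F(6) = -5*sin(12)/16 + 15*cos(12)/4; F(1) = -5*sin(2)/16 + 5*cos(2)/8.
Integral = F(6) - F(1) = -5*sin(12)/16 - 5*cos(2)/8 + 5*sin(2)/16 + 15*cos(12)/4.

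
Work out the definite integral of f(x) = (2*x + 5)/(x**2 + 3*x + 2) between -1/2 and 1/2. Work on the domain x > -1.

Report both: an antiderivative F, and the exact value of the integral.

The denominator factors as (x + 1)*(x + 2); partial fractions split f into directly integrable pieces: -1/(x + 2) + 3/(x + 1).
F(x) = 3*log(x + 1) - log(x + 2) is an antiderivative of f.
Check: d/dx[3*log(x + 1) - log(x + 2)] = (2*x + 5)/(x**2 + 3*x + 2) = f(x).
F(1/2) = -log(5/2) + 3*log(3/2); F(-1/2) = -3*log(2) - log(3/2).
Integral = F(1/2) - F(-1/2) = -log(5/2) + 4*log(3/2) + 3*log(2).

Antiderivative: F(x) = 3*log(x + 1) - log(x + 2); value = -log(5/2) + 4*log(3/2) + 3*log(2)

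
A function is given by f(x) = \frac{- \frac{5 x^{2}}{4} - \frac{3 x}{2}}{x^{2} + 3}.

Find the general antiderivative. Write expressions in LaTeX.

F(x) = \frac{- 5 x - 3 \log{\left(x^{2} + 3 \right)} + 5 \sqrt{3} \operatorname{atan}{\left(\frac{\sqrt{3} x}{3} \right)}}{4} + C

An antiderivative F(x) passes only if d/dx[F] lands on f(x) exactly.
Check: d/dx[\frac{- 5 x - 3 \log{\left(x^{2} + 3 \right)} + 5 \sqrt{3} \operatorname{atan}{\left(\frac{\sqrt{3} x}{3} \right)}}{4}] = \frac{- 5 x^{2} - 6 x}{4 x^{2} + 12}, which equals f(x).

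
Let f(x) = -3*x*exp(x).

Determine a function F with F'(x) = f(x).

An antiderivative is F(x) = -3*x*exp(x) + 3*exp(x).

Recognize the product-rule pattern: f = u'v + uv' with u = 3 - 3*x, v = exp(x), so integration by parts undoes it.
Check: d/dx[-3*x*exp(x) + 3*exp(x)] = -3*x*exp(x) = f(x).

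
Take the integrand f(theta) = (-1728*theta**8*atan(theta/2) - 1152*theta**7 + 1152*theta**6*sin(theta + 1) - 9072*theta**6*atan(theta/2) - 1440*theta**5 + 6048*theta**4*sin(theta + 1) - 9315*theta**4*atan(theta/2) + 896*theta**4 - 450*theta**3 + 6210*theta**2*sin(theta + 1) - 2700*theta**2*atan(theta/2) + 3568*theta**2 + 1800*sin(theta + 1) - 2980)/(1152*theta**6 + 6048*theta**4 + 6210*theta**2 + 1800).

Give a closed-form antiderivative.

Since d/dtheta undoes antidifferentiation here, F'(theta) = f(theta) is required of F(theta).
Check: d/dtheta[(-144*theta + (8*theta**2 + 5)*(-9*theta**3 - 2)*atan(theta/2) - 18*(8*theta**2 + 5)*cos(theta + 1))/(18*(8*theta**2 + 5))] = (-1728*theta**8*atan(theta/2) - 1152*theta**7 + 1152*theta**6*sin(theta + 1) - 9072*theta**6*atan(theta/2) - 1440*theta**5 + 6048*theta**4*sin(theta + 1) - 9315*theta**4*atan(theta/2) + 896*theta**4 - 450*theta**3 + 6210*theta**2*sin(theta + 1) - 2700*theta**2*atan(theta/2) + 3568*theta**2 + 1800*sin(theta + 1) - 2980)/(1152*theta**6 + 6048*theta**4 + 6210*theta**2 + 1800) = f(theta).

An antiderivative is F(theta) = (-144*theta + (8*theta**2 + 5)*(-9*theta**3 - 2)*atan(theta/2) - 18*(8*theta**2 + 5)*cos(theta + 1))/(18*(8*theta**2 + 5)).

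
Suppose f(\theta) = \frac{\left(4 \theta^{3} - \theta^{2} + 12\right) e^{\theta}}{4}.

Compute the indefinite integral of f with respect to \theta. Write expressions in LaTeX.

F(\theta) = \frac{\left(4 \theta^{3} - 13 \theta^{2} + 26 \theta - 14\right) e^{\theta}}{4} + C

Recognize the product-rule pattern: f = u'v + uv' with u = \theta^{3} - \frac{13 \theta^{2}}{4} + \frac{13 \theta}{2} - \frac{7}{2}, v = e^{\theta}, so integration by parts undoes it.
Check: d/d\theta[\frac{\left(4 \theta^{3} - 13 \theta^{2} + 26 \theta - 14\right) e^{\theta}}{4}] = \theta^{3} e^{\theta} - \frac{\theta^{2} e^{\theta}}{4} + 3 e^{\theta}, which equals f(\theta).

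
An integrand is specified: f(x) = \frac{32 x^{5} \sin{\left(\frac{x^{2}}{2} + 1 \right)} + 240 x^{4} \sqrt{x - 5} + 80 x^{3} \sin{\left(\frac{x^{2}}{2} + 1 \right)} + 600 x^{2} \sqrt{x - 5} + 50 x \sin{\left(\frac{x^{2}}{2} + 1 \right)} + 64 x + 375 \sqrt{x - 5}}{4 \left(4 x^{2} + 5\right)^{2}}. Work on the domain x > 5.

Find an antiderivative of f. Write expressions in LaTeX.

An antiderivative is F(x) = \frac{20 x^{3} \sqrt{x - 5} - 100 x^{2} \sqrt{x - 5} - 4 x^{2} \cos{\left(\frac{x^{2}}{2} + 1 \right)} + 25 x \sqrt{x - 5} - 125 \sqrt{x - 5} - 5 \cos{\left(\frac{x^{2}}{2} + 1 \right)} - 4}{8 x^{2} + 10}.

Any candidate F(x) must reproduce f(x) exactly when differentiated.
Check: d/dx[\frac{20 x^{3} \sqrt{x - 5} - 100 x^{2} \sqrt{x - 5} - 4 x^{2} \cos{\left(\frac{x^{2}}{2} + 1 \right)} + 25 x \sqrt{x - 5} - 125 \sqrt{x - 5} - 5 \cos{\left(\frac{x^{2}}{2} + 1 \right)} - 4}{8 x^{2} + 10}] = \frac{32 x^{5} \sqrt{x - 5} \sin{\left(\frac{x^{2}}{2} + 1 \right)} + 240 x^{5} - 1200 x^{4} + 80 x^{3} \sqrt{x - 5} \sin{\left(\frac{x^{2}}{2} + 1 \right)} + 600 x^{3} - 3000 x^{2} + 50 x \sqrt{x - 5} \sin{\left(\frac{x^{2}}{2} + 1 \right)} + 64 x \sqrt{x - 5} + 375 x - 1875}{64 x^{4} \sqrt{x - 5} + 160 x^{2} \sqrt{x - 5} + 100 \sqrt{x - 5}}, which equals f(x).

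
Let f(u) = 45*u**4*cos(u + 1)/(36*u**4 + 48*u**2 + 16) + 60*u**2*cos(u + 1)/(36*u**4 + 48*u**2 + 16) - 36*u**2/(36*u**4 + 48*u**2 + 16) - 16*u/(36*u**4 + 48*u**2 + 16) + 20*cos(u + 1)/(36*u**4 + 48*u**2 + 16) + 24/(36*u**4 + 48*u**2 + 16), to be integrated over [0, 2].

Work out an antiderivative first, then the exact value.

The integrand splits into summands that can be handled one at a time.
F(u) = 3*u/(3*u**2 + 2) + 5*sin(u + 1)/4 + 1/(9*u**2/2 + 3) is an antiderivative of f.
Check: d/du[3*u/(3*u**2 + 2) + 5*sin(u + 1)/4 + 1/(9*u**2/2 + 3)] = (45*u**4*cos(u + 1) + 60*u**2*cos(u + 1) - 36*u**2 - 16*u + 20*cos(u + 1) + 24)/(36*u**4 + 48*u**2 + 16), which equals f(u).
F(2) = 5*sin(3)/4 + 10/21; F(0) = 1/3 + 5*sin(1)/4.
Integral = F(2) - F(0) = -5*sin(1)/4 + 1/7 + 5*sin(3)/4.

Antiderivative: F(u) = 3*u/(3*u**2 + 2) + 5*sin(u + 1)/4 + 1/(9*u**2/2 + 3); value = -5*sin(1)/4 + 1/7 + 5*sin(3)/4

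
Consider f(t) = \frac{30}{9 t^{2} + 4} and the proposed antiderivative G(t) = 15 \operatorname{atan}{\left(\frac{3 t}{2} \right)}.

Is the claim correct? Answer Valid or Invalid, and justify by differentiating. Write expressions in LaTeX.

d/dt[G] = \frac{90}{9 t^{2} + 4}
d/dt[G] - f(t) = \frac{60}{9 t^{2} + 4} != 0.

Invalid: d/dt[G] - f = \frac{60}{9 t^{2} + 4}, which is not 0.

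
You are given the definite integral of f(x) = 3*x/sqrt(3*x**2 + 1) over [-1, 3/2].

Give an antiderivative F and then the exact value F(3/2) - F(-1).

Antiderivative: F(x) = sqrt(3*x**2 + 1); value = -2 + sqrt(31)/2

f matches the chain-rule pattern g'(h)*h' with inner function h(x) = 3*x**2 + 1; substituting u = h(x) collapses the integral.
F(x) = sqrt(3*x**2 + 1) is an antiderivative of f.
Check: d/dx[sqrt(3*x**2 + 1)] = 3*x/sqrt(3*x**2 + 1) = f(x).
F(3/2) = sqrt(31)/2; F(-1) = 2.
Integral = F(3/2) - F(-1) = -2 + sqrt(31)/2.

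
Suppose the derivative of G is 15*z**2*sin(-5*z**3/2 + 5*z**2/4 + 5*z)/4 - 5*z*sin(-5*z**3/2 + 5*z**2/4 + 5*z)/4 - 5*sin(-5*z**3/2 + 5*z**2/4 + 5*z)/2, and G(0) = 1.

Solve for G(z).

G'(z) matches the chain-rule pattern g'(h)*h' with inner function h(z) = -5*z**3/2 + 5*z**2/4 + 5*z; substituting u = h(z) collapses the integral.
A general antiderivative is cos(-5*z**3/2 + 5*z**2/4 + 5*z)/2 + C.
The condition gives C = 1 - (1/2) = 1/2.
So G(z) = cos(-5*z**3/2 + 5*z**2/4 + 5*z)/2 + 1/2.
Check: d/dz[cos(-5*z**3/2 + 5*z**2/4 + 5*z)/2 + 1/2] = 15*z**2*sin(-5*z**3/2 + 5*z**2/4 + 5*z)/4 - 5*z*sin(-5*z**3/2 + 5*z**2/4 + 5*z)/4 - 5*sin(-5*z**3/2 + 5*z**2/4 + 5*z)/2 = G'(z).

G(z) = cos(-5*z**3/2 + 5*z**2/4 + 5*z)/2 + 1/2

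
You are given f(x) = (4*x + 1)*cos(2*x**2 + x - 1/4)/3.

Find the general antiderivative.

f matches the chain-rule pattern g'(h)*h' with inner function h(x) = 2*x**2 + x - 1/4; substituting u = h(x) collapses the integral.
Check: d/dx[sin(2*x**2 + x - 1/4)/3] = 4*x*cos(2*x**2 + x - 1/4)/3 + cos(2*x**2 + x - 1/4)/3, which equals f(x).

F(x) = sin(2*x**2 + x - 1/4)/3 + C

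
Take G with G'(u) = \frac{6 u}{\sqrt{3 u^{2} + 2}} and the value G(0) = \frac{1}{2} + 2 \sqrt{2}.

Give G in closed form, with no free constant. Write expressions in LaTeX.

G'(u) matches the chain-rule pattern g'(h)*h' with inner function h(u) = 3 u^{2} + 2; substituting w = h(u) collapses the integral.
A general antiderivative is 2 \sqrt{3 u^{2} + 2} + C.
The condition gives C = \frac{1}{2} + 2 \sqrt{2} - (2 \sqrt{2}) = \frac{1}{2}.
So G(u) = 2 \sqrt{3 u^{2} + 2} + \frac{1}{2}.
Check: d/du[2 \sqrt{3 u^{2} + 2} + \frac{1}{2}] = \frac{6 u}{\sqrt{3 u^{2} + 2}} = G'(u).

G(u) = 2 \sqrt{3 u^{2} + 2} + \frac{1}{2}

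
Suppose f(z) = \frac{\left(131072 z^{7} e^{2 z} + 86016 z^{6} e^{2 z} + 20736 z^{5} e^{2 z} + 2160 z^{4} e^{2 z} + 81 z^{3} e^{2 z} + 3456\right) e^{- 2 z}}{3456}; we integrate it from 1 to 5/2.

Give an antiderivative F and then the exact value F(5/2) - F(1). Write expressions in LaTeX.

Antiderivative: F(z) = \frac{3 \left(- \frac{4 z^{2}}{3} - \frac{z}{4}\right)^{4}}{2} - \frac{e^{- 2 z}}{2}; value = - \frac{1}{2 e^{5}} + \frac{1}{2 e^{2}} + \frac{711555163}{73728}

A first test for any F(z): its z-derivative must equal f(z) identically.
F(z) = \frac{3 \left(- \frac{4 z^{2}}{3} - \frac{z}{4}\right)^{4}}{2} - \frac{e^{- 2 z}}{2} is an antiderivative of f.
Check: d/dz[\frac{3 \left(- \frac{4 z^{2}}{3} - \frac{z}{4}\right)^{4}}{2} - \frac{e^{- 2 z}}{2}] = \frac{\left(131072 z^{7} e^{2 z} + 86016 z^{6} e^{2 z} + 20736 z^{5} e^{2 z} + 2160 z^{4} e^{2 z} + 81 z^{3} e^{2 z} + 3456\right) e^{- 2 z}}{3456} = f(z).
F(5/2) = \frac{2136750625}{221184} - \frac{1}{2 e^{5}}; F(1) = \frac{130321}{13824} - \frac{1}{2 e^{2}}.
Integral = F(5/2) - F(1) = - \frac{1}{2 e^{5}} + \frac{1}{2 e^{2}} + \frac{711555163}{73728}.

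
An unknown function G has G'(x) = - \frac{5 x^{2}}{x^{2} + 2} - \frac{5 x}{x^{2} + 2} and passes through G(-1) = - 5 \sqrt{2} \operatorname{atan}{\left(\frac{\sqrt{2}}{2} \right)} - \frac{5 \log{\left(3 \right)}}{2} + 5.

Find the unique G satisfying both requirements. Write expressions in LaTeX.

G(x) = - \frac{5 \left(2 x + \log{\left(x^{2} + 2 \right)} - 2 \sqrt{2} \operatorname{atan}{\left(\frac{\sqrt{2} x}{2} \right)}\right)}{2}

Integrate term by term and add the pieces.
A general antiderivative is - 5 x - \frac{5 \log{\left(x^{2} + 2 \right)}}{2} + 5 \sqrt{2} \operatorname{atan}{\left(\frac{\sqrt{2} x}{2} \right)} + C.
The condition gives C = - 5 \sqrt{2} \operatorname{atan}{\left(\frac{\sqrt{2}}{2} \right)} - \frac{5 \log{\left(3 \right)}}{2} + 5 - (- 5 \sqrt{2} \operatorname{atan}{\left(\frac{\sqrt{2}}{2} \right)} - \frac{5 \log{\left(3 \right)}}{2} + 5) = 0.
So G(x) = - \frac{5 \left(2 x + \log{\left(x^{2} + 2 \right)} - 2 \sqrt{2} \operatorname{atan}{\left(\frac{\sqrt{2} x}{2} \right)}\right)}{2}.
Check: d/dx[- \frac{5 \left(2 x + \log{\left(x^{2} + 2 \right)} - 2 \sqrt{2} \operatorname{atan}{\left(\frac{\sqrt{2} x}{2} \right)}\right)}{2}] = \frac{- 5 x^{2} - 5 x}{x^{2} + 2}, which equals G'(x).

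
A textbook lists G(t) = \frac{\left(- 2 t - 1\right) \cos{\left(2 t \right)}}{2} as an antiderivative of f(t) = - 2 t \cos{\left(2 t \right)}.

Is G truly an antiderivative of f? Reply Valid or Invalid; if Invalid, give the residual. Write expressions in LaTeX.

Invalid: d/dt[G] - f = 2 t \sin{\left(2 t \right)} + 2 t \cos{\left(2 t \right)} + \sin{\left(2 t \right)} - \cos{\left(2 t \right)}, which is not 0.

d/dt[G] = 2 t \sin{\left(2 t \right)} + \sin{\left(2 t \right)} - \cos{\left(2 t \right)}
d/dt[G] - f(t) = 2 t \sin{\left(2 t \right)} + 2 t \cos{\left(2 t \right)} + \sin{\left(2 t \right)} - \cos{\left(2 t \right)} != 0.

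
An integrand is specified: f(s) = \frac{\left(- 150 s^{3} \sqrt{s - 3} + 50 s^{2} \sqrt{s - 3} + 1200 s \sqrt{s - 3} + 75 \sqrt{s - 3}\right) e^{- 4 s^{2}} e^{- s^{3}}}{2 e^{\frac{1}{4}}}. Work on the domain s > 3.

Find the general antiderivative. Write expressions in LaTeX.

Recognize the product-rule pattern: f = u'v + uv' with u = 25 \left(s - 3\right)^{\frac{3}{2}}, v = e^{- s^{3} - 4 s^{2} - \frac{1}{4}}, so integration by parts undoes it.
Check: d/ds[\frac{\left(25 s \sqrt{s - 3} - 75 \sqrt{s - 3}\right) e^{- 4 s^{2}} e^{- s^{3}}}{e^{\frac{1}{4}}}] = \frac{\left(- 150 s^{4} + 500 s^{3} + 1050 s^{2} - 3525 s - 225\right) e^{- 4 s^{2}} e^{- s^{3}}}{2 \sqrt{s - 3} e^{\frac{1}{4}}}, which equals f(s).

F(s) = \frac{\left(25 s \sqrt{s - 3} - 75 \sqrt{s - 3}\right) e^{- 4 s^{2}} e^{- s^{3}}}{e^{\frac{1}{4}}} + C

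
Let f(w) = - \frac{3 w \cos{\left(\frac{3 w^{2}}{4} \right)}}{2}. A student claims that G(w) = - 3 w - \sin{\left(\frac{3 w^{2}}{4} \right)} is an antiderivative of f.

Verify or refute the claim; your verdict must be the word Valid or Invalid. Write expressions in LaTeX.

Invalid: d/dw[G] - f = -3, which is not 0.

d/dw[G] = - \frac{3 w \cos{\left(\frac{3 w^{2}}{4} \right)}}{2} - 3
d/dw[G] - f(w) = -3 != 0.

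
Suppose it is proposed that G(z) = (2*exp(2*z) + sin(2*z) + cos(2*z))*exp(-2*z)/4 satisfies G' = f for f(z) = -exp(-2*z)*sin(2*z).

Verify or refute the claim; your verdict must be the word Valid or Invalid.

d/dz[G] = -exp(-2*z)*sin(2*z)
This equals f(z) exactly, so the claim holds.

Valid - the claim checks out under differentiation.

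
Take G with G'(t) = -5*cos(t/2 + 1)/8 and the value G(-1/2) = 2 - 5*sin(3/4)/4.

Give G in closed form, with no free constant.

G(t) = -(5*sin(t/2 + 1) - 8)/4

Since d/dt undoes antidifferentiation here, G(t) must give back the stated G'(t).
A general antiderivative is -5*sin(t/2 + 1)/4 + C.
The condition gives C = 2 - 5*sin(3/4)/4 - (-5*sin(3/4)/4) = 2.
So G(t) = -(5*sin(t/2 + 1) - 8)/4.
Check: d/dt[-(5*sin(t/2 + 1) - 8)/4] = -5*cos(t/2 + 1)/8 = G'(t).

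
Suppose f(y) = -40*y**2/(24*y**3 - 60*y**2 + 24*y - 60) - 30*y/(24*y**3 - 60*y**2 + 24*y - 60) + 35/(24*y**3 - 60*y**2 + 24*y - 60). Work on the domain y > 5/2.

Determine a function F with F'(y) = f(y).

The integrand splits into summands that can be handled one at a time.
Check: d/dy[5*(-4*log(y - 5/2) - 3*atan(y))/12] = (-40*y**2 - 30*y + 35)/(24*y**3 - 60*y**2 + 24*y - 60), which equals f(y).

An antiderivative is F(y) = 5*(-4*log(y - 5/2) - 3*atan(y))/12.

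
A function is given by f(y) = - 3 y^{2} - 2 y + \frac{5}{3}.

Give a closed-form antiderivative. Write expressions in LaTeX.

The integrand splits into summands that can be handled one at a time.
Check: d/dy[- y^{3} - y^{2} + \frac{5 y}{3}] = - 3 y^{2} - 2 y + \frac{5}{3} = f(y).

An antiderivative is F(y) = - y^{3} - y^{2} + \frac{5 y}{3}.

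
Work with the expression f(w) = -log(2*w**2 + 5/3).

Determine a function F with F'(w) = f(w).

An antiderivative is F(w) = -w*log(2*w**2 + 5/3) + 2*w - sqrt(30)*atan(sqrt(30)*w/5)/3.

Check any antiderivative F(w) by computing F'(w) and comparing it with f(w).
Check: d/dw[-w*log(2*w**2 + 5/3) + 2*w - sqrt(30)*atan(sqrt(30)*w/5)/3] = -log(2*w**2 + 5/3) = f(w).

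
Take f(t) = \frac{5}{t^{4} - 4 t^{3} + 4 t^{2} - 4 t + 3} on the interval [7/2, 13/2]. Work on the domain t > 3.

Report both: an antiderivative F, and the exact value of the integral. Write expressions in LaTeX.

The denominator factors as \left(t - 3\right) \left(t - 1\right) \left(t^{2} + 1\right); partial fractions split f into directly integrable pieces: \frac{2 t + 1}{2 \left(t^{2} + 1\right)} - \frac{5}{4 \left(t - 1\right)} + \frac{1}{4 \left(t - 3\right)}.
F(t) = \frac{\log{\left(t - 3 \right)} - 5 \log{\left(t - 1 \right)} + 2 \log{\left(t^{2} + 1 \right)} + 2 \operatorname{atan}{\left(t \right)}}{4} is an antiderivative of f.
Check: d/dt[\frac{\log{\left(t - 3 \right)} - 5 \log{\left(t - 1 \right)} + 2 \log{\left(t^{2} + 1 \right)} + 2 \operatorname{atan}{\left(t \right)}}{4}] = \frac{5}{t^{4} - 4 t^{3} + 4 t^{2} - 4 t + 3} = f(t).
F(13/2) = - \frac{5 \log{\left(\frac{11}{2} \right)}}{4} + \frac{\log{\left(\frac{7}{2} \right)}}{4} + \frac{\operatorname{atan}{\left(\frac{13}{2} \right)}}{2} + \frac{\log{\left(\frac{173}{4} \right)}}{2}; F(7/2) = - \frac{5 \log{\left(\frac{5}{2} \right)}}{4} - \frac{\log{\left(2 \right)}}{4} + \frac{\operatorname{atan}{\left(\frac{7}{2} \right)}}{2} + \frac{\log{\left(\frac{53}{4} \right)}}{2}.
Integral = F(13/2) - F(7/2) = - \frac{5 \log{\left(\frac{11}{2} \right)}}{4} - \frac{\log{\left(\frac{53}{4} \right)}}{2} - \frac{\operatorname{atan}{\left(\frac{7}{2} \right)}}{2} + \frac{\log{\left(2 \right)}}{4} + \frac{\log{\left(\frac{7}{2} \right)}}{4} + \frac{\operatorname{atan}{\left(\frac{13}{2} \right)}}{2} + \frac{5 \log{\left(\frac{5}{2} \right)}}{4} + \frac{\log{\left(\frac{173}{4} \right)}}{2}.

Antiderivative: F(t) = \frac{\log{\left(t - 3 \right)} - 5 \log{\left(t - 1 \right)} + 2 \log{\left(t^{2} + 1 \right)} + 2 \operatorname{atan}{\left(t \right)}}{4}; value = - \frac{5 \log{\left(\frac{11}{2} \right)}}{4} - \frac{\log{\left(\frac{53}{4} \right)}}{2} - \frac{\operatorname{atan}{\left(\frac{7}{2} \right)}}{2} + \frac{\log{\left(2 \right)}}{4} + \frac{\log{\left(\frac{7}{2} \right)}}{4} + \frac{\operatorname{atan}{\left(\frac{13}{2} \right)}}{2} + \frac{5 \log{\left(\frac{5}{2} \right)}}{4} + \frac{\log{\left(\frac{173}{4} \right)}}{2}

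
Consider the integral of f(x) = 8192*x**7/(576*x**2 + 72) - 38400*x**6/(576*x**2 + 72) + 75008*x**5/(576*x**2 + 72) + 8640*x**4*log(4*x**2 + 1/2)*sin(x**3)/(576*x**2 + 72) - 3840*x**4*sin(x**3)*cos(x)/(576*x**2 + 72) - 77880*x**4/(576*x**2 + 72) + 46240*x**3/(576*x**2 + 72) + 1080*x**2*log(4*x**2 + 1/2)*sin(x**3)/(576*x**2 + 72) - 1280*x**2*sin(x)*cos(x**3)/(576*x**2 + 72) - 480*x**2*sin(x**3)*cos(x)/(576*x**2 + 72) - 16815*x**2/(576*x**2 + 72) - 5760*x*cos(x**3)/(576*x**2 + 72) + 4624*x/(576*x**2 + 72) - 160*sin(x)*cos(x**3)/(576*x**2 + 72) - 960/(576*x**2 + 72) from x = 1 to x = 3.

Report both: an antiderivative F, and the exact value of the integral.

Integrate term by term and add the pieces.
F(x) = 64*x**6/27 - 40*x**5/3 + 289*x**4/9 - 1015*x**3/24 + 289*x**2/9 - 40*x/3 - 5*log(4*x**2 + 1/2)*cos(x**3) + 20*cos(x)*cos(x**3)/9 is an antiderivative of f.
Check: d/dx[64*x**6/27 - 40*x**5/3 + 289*x**4/9 - 1015*x**3/24 + 289*x**2/9 - 40*x/3 - 5*log(4*x**2 + 1/2)*cos(x**3) + 20*cos(x)*cos(x**3)/9] = (8192*x**7 - 38400*x**6 + 75008*x**5 + 8640*x**4*log(4*x**2 + 1/2)*sin(x**3) - 3840*x**4*sin(x**3)*cos(x) - 77880*x**4 + 46240*x**3 + 1080*x**2*log(4*x**2 + 1/2)*sin(x**3) - 1280*x**2*sin(x)*cos(x**3) - 480*x**2*sin(x**3)*cos(x) - 16815*x**2 - 5760*x*cos(x**3) + 4624*x - 160*sin(x)*cos(x**3) - 960)/(576*x**2 + 72), which equals f(x).
F(3) = 20*cos(3)*cos(27)/9 - 5*log(73/2)*cos(27) + 1569/8; F(1) = -5*log(9/2)*cos(1) - 511/216 + 20*cos(1)**2/9.
Integral = F(3) - F(1) = -20*cos(1)**2/9 + 20*cos(3)*cos(27)/9 + 5*log(9/2)*cos(1) - 5*log(73/2)*cos(27) + 21437/108.

Antiderivative: F(x) = 64*x**6/27 - 40*x**5/3 + 289*x**4/9 - 1015*x**3/24 + 289*x**2/9 - 40*x/3 - 5*log(4*x**2 + 1/2)*cos(x**3) + 20*cos(x)*cos(x**3)/9; value = -20*cos(1)**2/9 + 20*cos(3)*cos(27)/9 + 5*log(9/2)*cos(1) - 5*log(73/2)*cos(27) + 21437/108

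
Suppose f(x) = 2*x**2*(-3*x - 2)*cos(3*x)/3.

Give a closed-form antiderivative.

A first test for any F(x): its x-derivative must equal f(x) identically.
Check: d/dx[-2*x**3*sin(3*x)/3 - 4*x**2*sin(3*x)/9 - 2*x**2*cos(3*x)/3 + 4*x*sin(3*x)/9 - 8*x*cos(3*x)/27 + 8*sin(3*x)/81 + 4*cos(3*x)/27] = -2*x**3*cos(3*x) - 4*x**2*cos(3*x)/3, which equals f(x).

An antiderivative is F(x) = -2*x**3*sin(3*x)/3 - 4*x**2*sin(3*x)/9 - 2*x**2*cos(3*x)/3 + 4*x*sin(3*x)/9 - 8*x*cos(3*x)/27 + 8*sin(3*x)/81 + 4*cos(3*x)/27.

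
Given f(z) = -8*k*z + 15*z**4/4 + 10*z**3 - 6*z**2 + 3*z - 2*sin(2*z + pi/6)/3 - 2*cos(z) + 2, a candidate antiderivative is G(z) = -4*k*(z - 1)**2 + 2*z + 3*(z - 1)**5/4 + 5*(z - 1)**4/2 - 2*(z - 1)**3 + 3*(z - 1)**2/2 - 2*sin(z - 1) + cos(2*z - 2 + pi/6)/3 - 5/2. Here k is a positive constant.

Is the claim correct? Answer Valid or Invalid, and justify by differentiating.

d/dz[G] = -8*k*z + 8*k + 15*z**4/4 - 5*z**3 - 27*z**2/2 + 30*z - 2*sin(2*z - 2 + pi/6)/3 - 2*cos(z - 1) - 53/4
d/dz[G] - f(z) = 8*k - 15*z**3 - 15*z**2/2 + 27*z + 2*sin(2*z + pi/6)/3 - 2*sin(2*z - 2 + pi/6)/3 + 2*cos(z) - 2*cos(z - 1) - 61/4 != 0.

Invalid: d/dz[G] - f = 8*k - 15*z**3 - 15*z**2/2 + 27*z + 2*sin(2*z + pi/6)/3 - 2*sin(2*z - 2 + pi/6)/3 + 2*cos(z) - 2*cos(z - 1) - 61/4, which is not 0.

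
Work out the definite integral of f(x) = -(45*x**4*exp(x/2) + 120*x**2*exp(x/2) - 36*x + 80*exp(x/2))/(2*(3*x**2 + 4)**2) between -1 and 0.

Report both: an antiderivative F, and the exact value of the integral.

Antiderivative: F(x) = -(15*x**2*exp(x/2) + 20*exp(x/2) + 3)/(3*x**2 + 4); value = -149/28 + 5*exp(-1/2)

An antiderivative F(x) passes only if d/dx[F] lands on f(x) exactly.
F(x) = -(15*x**2*exp(x/2) + 20*exp(x/2) + 3)/(3*x**2 + 4) is an antiderivative of f.
Check: d/dx[-(15*x**2*exp(x/2) + 20*exp(x/2) + 3)/(3*x**2 + 4)] = (-45*x**4*exp(x/2) - 120*x**2*exp(x/2) + 36*x - 80*exp(x/2))/(18*x**4 + 48*x**2 + 32), which equals f(x).
F(0) = -23/4; F(-1) = -5*exp(-1/2) - 3/7.
Integral = F(0) - F(-1) = -149/28 + 5*exp(-1/2).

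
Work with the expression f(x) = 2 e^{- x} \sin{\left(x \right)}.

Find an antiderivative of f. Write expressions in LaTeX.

An antiderivative is F(x) = \left(- \sin{\left(x \right)} - \cos{\left(x \right)}\right) e^{- x}.

For F(x) to be correct the identity F'(x) - f(x) = 0 must hold.
Check: d/dx[\left(- \sin{\left(x \right)} - \cos{\left(x \right)}\right) e^{- x}] = 2 e^{- x} \sin{\left(x \right)} = f(x).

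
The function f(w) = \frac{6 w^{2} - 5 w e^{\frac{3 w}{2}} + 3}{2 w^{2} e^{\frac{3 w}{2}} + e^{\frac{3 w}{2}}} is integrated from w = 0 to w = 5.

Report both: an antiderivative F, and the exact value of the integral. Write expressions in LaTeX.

Whatever form F(w) takes, F'(w) = f(w) is non-negotiable.
F(w) = - \frac{\left(5 e^{\frac{3 w}{2}} \log{\left(4 w^{2} + 2 \right)} + 8\right) e^{- \frac{3 w}{2}}}{4} is an antiderivative of f.
Check: d/dw[- \frac{\left(5 e^{\frac{3 w}{2}} \log{\left(4 w^{2} + 2 \right)} + 8\right) e^{- \frac{3 w}{2}}}{4}] = \frac{6 w^{2} - 5 w e^{\frac{3 w}{2}} + 3}{2 w^{2} e^{\frac{3 w}{2}} + e^{\frac{3 w}{2}}} = f(w).
F(5) = - \frac{5 \log{\left(102 \right)}}{4} - \frac{2}{e^{\frac{15}{2}}}; F(0) = -2 - \frac{5 \log{\left(2 \right)}}{4}.
Integral = F(5) - F(0) = - \frac{5 \log{\left(102 \right)}}{4} - \frac{2}{e^{\frac{15}{2}}} + \frac{5 \log{\left(2 \right)}}{4} + 2.

Antiderivative: F(w) = - \frac{\left(5 e^{\frac{3 w}{2}} \log{\left(4 w^{2} + 2 \right)} + 8\right) e^{- \frac{3 w}{2}}}{4}; value = - \frac{5 \log{\left(102 \right)}}{4} - \frac{2}{e^{\frac{15}{2}}} + \frac{5 \log{\left(2 \right)}}{4} + 2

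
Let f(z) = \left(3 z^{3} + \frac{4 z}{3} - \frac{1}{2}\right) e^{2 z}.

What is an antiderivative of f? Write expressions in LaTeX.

Recognize the product-rule pattern: f = u'v + uv' with u = \frac{3 z^{3}}{2} - \frac{9 z^{2}}{4} + \frac{35 z}{12} - \frac{41}{24}, v = e^{2 z}, so integration by parts undoes it.
Check: d/dz[\frac{\left(36 z^{3} - 54 z^{2} + 70 z - 41\right) e^{2 z}}{24}] = 3 z^{3} e^{2 z} + \frac{4 z e^{2 z}}{3} - \frac{e^{2 z}}{2}, which equals f(z).

An antiderivative is F(z) = \frac{\left(36 z^{3} - 54 z^{2} + 70 z - 41\right) e^{2 z}}{24}.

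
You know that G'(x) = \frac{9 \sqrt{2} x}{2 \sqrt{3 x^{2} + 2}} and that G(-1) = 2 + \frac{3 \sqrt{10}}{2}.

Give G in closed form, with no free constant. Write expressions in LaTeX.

The substitution u = \frac{3 x^{2}}{2} + 1 works: G'(x) is exactly (dG/du)*(du/dx) for that inner function.
A general antiderivative is 3 \sqrt{\frac{3 x^{2}}{2} + 1} + C.
The condition gives C = 2 + \frac{3 \sqrt{10}}{2} - (\frac{3 \sqrt{10}}{2}) = 2.
So G(x) = \frac{3 \sqrt{2} \sqrt{3 x^{2} + 2} + 4}{2}.
Check: d/dx[\frac{3 \sqrt{2} \sqrt{3 x^{2} + 2} + 4}{2}] = \frac{9 \sqrt{2} x}{2 \sqrt{3 x^{2} + 2}} = G'(x).

G(x) = \frac{3 \sqrt{2} \sqrt{3 x^{2} + 2} + 4}{2}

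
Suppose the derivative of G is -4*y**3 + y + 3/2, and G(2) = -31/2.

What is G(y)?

The integrand splits into summands that can be handled one at a time.
A general antiderivative is -y**4 + y**2/2 + 3*y/2 - 5 + C.
The condition gives C = -31/2 - (-16) = 1/2.
So G(y) = -y**4 + y**2/2 + 3*y/2 - 9/2.
Check: d/dy[-y**4 + y**2/2 + 3*y/2 - 9/2] = -4*y**3 + y + 3/2 = G'(y).

G(y) = -y**4 + y**2/2 + 3*y/2 - 9/2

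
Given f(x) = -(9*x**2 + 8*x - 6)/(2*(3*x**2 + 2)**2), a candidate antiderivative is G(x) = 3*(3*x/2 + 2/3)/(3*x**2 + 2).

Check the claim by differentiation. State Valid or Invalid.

d/dx[G] = (-27*x**2 - 24*x + 18)/(18*x**4 + 24*x**2 + 8)
d/dx[G] - f(x) = (-9*x**2 - 8*x + 6)/(9*x**4 + 12*x**2 + 4) != 0.

Invalid: d/dx[G] - f = (-9*x**2 - 8*x + 6)/(9*x**4 + 12*x**2 + 4), which is not 0.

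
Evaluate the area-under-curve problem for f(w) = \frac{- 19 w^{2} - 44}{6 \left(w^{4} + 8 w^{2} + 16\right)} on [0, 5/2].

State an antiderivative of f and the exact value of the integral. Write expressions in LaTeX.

Any candidate F(w) must reproduce f(w) exactly when differentiated.
F(w) = - \frac{15 w^{2} \operatorname{atan}{\left(\frac{w}{2} \right)} - 8 w + 60 \operatorname{atan}{\left(\frac{w}{2} \right)}}{12 \left(w^{2} + 4\right)} is an antiderivative of f.
Check: d/dw[- \frac{15 w^{2} \operatorname{atan}{\left(\frac{w}{2} \right)} - 8 w + 60 \operatorname{atan}{\left(\frac{w}{2} \right)}}{12 \left(w^{2} + 4\right)}] = \frac{- 19 w^{2} - 44}{6 w^{4} + 48 w^{2} + 96}, which equals f(w).
F(5/2) = \frac{20}{123} - \frac{5 \operatorname{atan}{\left(\frac{5}{4} \right)}}{4}; F(0) = 0.
Integral = F(5/2) - F(0) = \frac{20}{123} - \frac{5 \operatorname{atan}{\left(\frac{5}{4} \right)}}{4}.

Antiderivative: F(w) = - \frac{15 w^{2} \operatorname{atan}{\left(\frac{w}{2} \right)} - 8 w + 60 \operatorname{atan}{\left(\frac{w}{2} \right)}}{12 \left(w^{2} + 4\right)}; value = \frac{20}{123} - \frac{5 \operatorname{atan}{\left(\frac{5}{4} \right)}}{4}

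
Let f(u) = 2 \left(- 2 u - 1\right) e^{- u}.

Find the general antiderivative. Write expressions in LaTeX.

F(u) = \left(4 u + 6\right) e^{- u} + C

Recognize the product-rule pattern: f = v'r + vr' with v = 4 u + 6, r = e^{- u}, so integration by parts undoes it.
Check: d/du[\left(4 u + 6\right) e^{- u}] = \left(- 4 u - 2\right) e^{- u}, which equals f(u).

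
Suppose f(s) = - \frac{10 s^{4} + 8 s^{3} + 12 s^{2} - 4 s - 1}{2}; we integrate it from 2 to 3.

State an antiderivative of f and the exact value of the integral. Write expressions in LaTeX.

Antiderivative: F(s) = - s^{5} - s^{4} - 2 s^{3} + s^{2} + \frac{s}{2}; value = - \frac{617}{2}

Differentiate the proposed F(s) back; it has to land on f(s) exactly.
F(s) = - s^{5} - s^{4} - 2 s^{3} + s^{2} + \frac{s}{2} is an antiderivative of f.
Check: d/ds[- s^{5} - s^{4} - 2 s^{3} + s^{2} + \frac{s}{2}] = - 5 s^{4} - 4 s^{3} - 6 s^{2} + 2 s + \frac{1}{2}, which equals f(s).
F(3) = - \frac{735}{2}; F(2) = -59.
Integral = F(3) - F(2) = - \frac{617}{2}.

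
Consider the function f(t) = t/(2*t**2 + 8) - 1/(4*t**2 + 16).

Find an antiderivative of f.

An antiderivative is F(t) = log(t**2 + 4)/4 - atan(t/2)/8.

The integrand splits into summands that can be handled one at a time.
Check: d/dt[log(t**2 + 4)/4 - atan(t/2)/8] = (2*t - 1)/(4*t**2 + 16), which equals f(t).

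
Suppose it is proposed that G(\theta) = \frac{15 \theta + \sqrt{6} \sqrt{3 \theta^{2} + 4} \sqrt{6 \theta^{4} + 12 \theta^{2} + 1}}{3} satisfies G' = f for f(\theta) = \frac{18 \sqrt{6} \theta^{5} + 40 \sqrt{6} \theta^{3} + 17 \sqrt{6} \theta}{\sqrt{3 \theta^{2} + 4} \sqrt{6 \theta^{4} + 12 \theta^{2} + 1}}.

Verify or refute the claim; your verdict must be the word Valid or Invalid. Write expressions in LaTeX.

d/d\theta[G] = \frac{18 \sqrt{6} \theta^{5} + 40 \sqrt{6} \theta^{3} + 17 \sqrt{6} \theta + 5 \sqrt{3 \theta^{2} + 4} \sqrt{6 \theta^{4} + 12 \theta^{2} + 1}}{\sqrt{3 \theta^{2} + 4} \sqrt{6 \theta^{4} + 12 \theta^{2} + 1}}
d/d\theta[G] - f(\theta) = 5 != 0.

Invalid: d/d\theta[G] - f = 5, which is not 0.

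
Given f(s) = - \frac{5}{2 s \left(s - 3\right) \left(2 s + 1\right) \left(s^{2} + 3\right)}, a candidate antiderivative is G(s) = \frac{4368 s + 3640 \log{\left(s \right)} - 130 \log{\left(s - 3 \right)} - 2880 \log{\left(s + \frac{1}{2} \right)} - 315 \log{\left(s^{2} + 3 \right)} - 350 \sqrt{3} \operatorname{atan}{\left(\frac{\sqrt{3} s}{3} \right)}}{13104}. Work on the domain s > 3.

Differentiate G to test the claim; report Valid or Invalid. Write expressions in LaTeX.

Invalid: d/ds[G] - f = \frac{1}{3}, which is not 0.

d/ds[G] = \frac{4 s^{5} - 10 s^{4} + 6 s^{3} - 30 s^{2} - 18 s - 15}{12 s^{5} - 30 s^{4} + 18 s^{3} - 90 s^{2} - 54 s}
d/ds[G] - f(s) = \frac{1}{3} != 0.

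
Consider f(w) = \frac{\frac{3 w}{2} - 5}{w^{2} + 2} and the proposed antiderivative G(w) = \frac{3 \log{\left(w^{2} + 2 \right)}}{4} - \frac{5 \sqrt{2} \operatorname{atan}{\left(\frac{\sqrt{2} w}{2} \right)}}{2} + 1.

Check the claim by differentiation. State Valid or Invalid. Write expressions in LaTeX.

Valid - the claim checks out under differentiation.

d/dw[G] = \frac{3 w - 10}{2 w^{2} + 4}
This equals f(w) exactly, so the claim holds.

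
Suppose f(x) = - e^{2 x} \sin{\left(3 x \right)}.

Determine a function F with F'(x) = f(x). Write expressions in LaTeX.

An antiderivative is F(x) = - \frac{2 e^{2 x} \sin{\left(3 x \right)}}{13} + \frac{3 e^{2 x} \cos{\left(3 x \right)}}{13}.

Recover f(x) by differentiating a candidate F(x); any mismatch rules it out.
Check: d/dx[- \frac{2 e^{2 x} \sin{\left(3 x \right)}}{13} + \frac{3 e^{2 x} \cos{\left(3 x \right)}}{13}] = - e^{2 x} \sin{\left(3 x \right)} = f(x).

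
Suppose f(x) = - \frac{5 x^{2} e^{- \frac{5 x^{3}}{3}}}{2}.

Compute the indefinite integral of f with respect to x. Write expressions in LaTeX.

The substitution u = - \frac{5 x^{3}}{3} works: f is exactly (dF/du)*(du/dx) for that inner function.
Check: d/dx[\frac{e^{- \frac{5 x^{3}}{3}}}{2}] = - \frac{5 x^{2} e^{- \frac{5 x^{3}}{3}}}{2} = f(x).

F(x) = \frac{e^{- \frac{5 x^{3}}{3}}}{2} + C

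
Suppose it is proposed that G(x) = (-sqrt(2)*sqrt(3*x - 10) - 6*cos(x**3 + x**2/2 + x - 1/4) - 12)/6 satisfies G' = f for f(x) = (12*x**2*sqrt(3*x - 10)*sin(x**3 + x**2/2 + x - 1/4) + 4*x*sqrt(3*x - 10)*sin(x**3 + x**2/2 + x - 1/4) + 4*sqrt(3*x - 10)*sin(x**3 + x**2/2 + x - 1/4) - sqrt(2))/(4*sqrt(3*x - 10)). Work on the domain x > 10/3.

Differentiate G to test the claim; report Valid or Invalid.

d/dx[G] = (12*x**2*sqrt(3*x - 10)*sin(x**3 + x**2/2 + x - 1/4) + 4*x*sqrt(3*x - 10)*sin(x**3 + x**2/2 + x - 1/4) + 4*sqrt(3*x - 10)*sin(x**3 + x**2/2 + x - 1/4) - sqrt(2))/(4*sqrt(3*x - 10))
This equals f(x) exactly, so the claim holds.

Valid: G'(x) = f(x).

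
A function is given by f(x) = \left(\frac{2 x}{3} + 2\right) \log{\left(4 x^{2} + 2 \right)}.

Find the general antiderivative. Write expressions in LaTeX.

Recover f(x) by differentiating a candidate F(x); any mismatch rules it out.
Check: d/dx[\frac{2 x^{2} \log{\left(4 x^{2} + 2 \right)} - 2 x^{2} + 12 x \log{\left(4 x^{2} + 2 \right)} - 24 x + \log{\left(x^{2} + \frac{1}{2} \right)} + 12 \sqrt{2} \operatorname{atan}{\left(\sqrt{2} x \right)}}{6}] = \frac{2 x \log{\left(2 x^{2} + 1 \right)}}{3} + \frac{2 x \log{\left(2 \right)}}{3} + 2 \log{\left(2 x^{2} + 1 \right)} + 2 \log{\left(2 \right)}, which equals f(x).

F(x) = \frac{2 x^{2} \log{\left(4 x^{2} + 2 \right)} - 2 x^{2} + 12 x \log{\left(4 x^{2} + 2 \right)} - 24 x + \log{\left(x^{2} + \frac{1}{2} \right)} + 12 \sqrt{2} \operatorname{atan}{\left(\sqrt{2} x \right)}}{6} + C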